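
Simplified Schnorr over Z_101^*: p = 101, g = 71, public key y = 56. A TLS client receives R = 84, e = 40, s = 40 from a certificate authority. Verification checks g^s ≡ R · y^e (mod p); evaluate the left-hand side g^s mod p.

87

71^2 = 5041 ≡ 92
71^4 ≡ 92^2 = 8464 ≡ 81
71^8 ≡ 81^2 = 6561 ≡ 97
71^16 ≡ 97^2 = 9409 ≡ 16
71^32 ≡ 16^2 = 256 ≡ 54
40 = 32 + 8, so 71^40 ≡ 54·97 ≡ 87 (mod 101)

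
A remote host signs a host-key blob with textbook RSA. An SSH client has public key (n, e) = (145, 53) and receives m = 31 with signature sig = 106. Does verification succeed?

Squares mod 145: sig^1≡106, sig^2≡71, sig^4≡111, sig^8≡141, sig^16≡16, sig^32≡111
53 = 32 + 16 + 4 + 1, so sig^53 ≡ 111·16·111·106 ≡ 31 (mod 145)
31 = m, so the signature checks out.

passes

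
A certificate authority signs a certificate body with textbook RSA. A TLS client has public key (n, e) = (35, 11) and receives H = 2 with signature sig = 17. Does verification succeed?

fails

sig^2 ≡ 17^2 = 289 ≡ 9
sig^4 ≡ 9^2 = 81 ≡ 11
sig^8 ≡ 11^2 = 121 ≡ 16
11 = 8 + 2 + 1, so sig^11 ≡ 16·9·17 ≡ 33 (mod 35)
The recovered value 33 does not match the digest 2.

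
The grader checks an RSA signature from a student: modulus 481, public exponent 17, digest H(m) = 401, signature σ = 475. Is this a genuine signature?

genuine

σ^2 ≡ 475^2 = 225625 ≡ 36
σ^4 ≡ 36^2 = 1296 ≡ 334
σ^8 ≡ 334^2 = 111556 ≡ 445
σ^16 ≡ 445^2 = 198025 ≡ 334
17 = 16 + 1, so σ^17 ≡ 334·475 ≡ 401 (mod 481)
σ^17 mod 481 = 401 matches H(m).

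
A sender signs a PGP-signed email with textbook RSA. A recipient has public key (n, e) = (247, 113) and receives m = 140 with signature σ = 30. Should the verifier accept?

σ^113 mod 247 = 140
σ^113 mod 247 = 140 matches m.

accept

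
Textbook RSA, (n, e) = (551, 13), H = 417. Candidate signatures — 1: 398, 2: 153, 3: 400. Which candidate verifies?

Candidate 1: Squares mod 551: 398^1≡398, 398^2≡267, 398^4≡210, 398^8≡20; 13 = 8 + 4 + 1, so 398^13 ≡ 20·210·398 ≡ 417 (mod 551)
  → matches H = 417
Candidate 2: Squares mod 551: 153^1≡153, 153^2≡267, 153^4≡210, 153^8≡20; 13 = 8 + 4 + 1, so 153^13 ≡ 20·210·153 ≡ 134 (mod 551)
Candidate 3: Squares mod 551: 400^1≡400, 400^2≡210, 400^4≡20, 400^8≡400; 13 = 8 + 4 + 1, so 400^13 ≡ 400·20·400 ≡ 343 (mod 551)

1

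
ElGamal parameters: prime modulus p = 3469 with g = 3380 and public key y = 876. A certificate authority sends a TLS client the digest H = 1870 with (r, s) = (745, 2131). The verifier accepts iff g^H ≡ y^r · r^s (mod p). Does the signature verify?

does not verify

Left side g^H mod p:
3380^2 = 11424400 ≡ 983
3380^4 ≡ 983^2 = 966289 ≡ 1907
3380^8 ≡ 1907^2 = 3636649 ≡ 1137
3380^16 ≡ 1137^2 = 1292769 ≡ 2301
3380^32 ≡ 2301^2 = 5294601 ≡ 907
3380^64 ≡ 907^2 = 822649 ≡ 496
3380^128 ≡ 496^2 = 246016 ≡ 3186
3380^256 ≡ 3186^2 = 10150596 ≡ 302
3380^512 ≡ 302^2 = 91204 ≡ 1010
3380^1024 ≡ 1010^2 = 1020100 ≡ 214
1870 = 1024 + 512 + 256 + 64 + 8 + 4 + 2, so 3380^1870 ≡ 214·1010·302·496·1137·1907·983 ≡ 846 (mod 3469)
Right side y^r · r^s mod p:
876^2 = 767376 ≡ 727
876^4 ≡ 727^2 = 528529 ≡ 1241
876^8 ≡ 1241^2 = 1540081 ≡ 3314
876^16 ≡ 3314^2 = 10982596 ≡ 3211
876^32 ≡ 3211^2 = 10310521 ≡ 653
876^64 ≡ 653^2 = 426409 ≡ 3191
876^128 ≡ 3191^2 = 10182481 ≡ 966
876^256 ≡ 966^2 = 933156 ≡ 3464
876^512 ≡ 3464^2 = 11999296 ≡ 25
745 = 512 + 128 + 64 + 32 + 8 + 1, so 876^745 ≡ 25·966·3191·653·3314·876 ≡ 2532 (mod 3469)
745^2 = 555025 ≡ 3454
745^4 ≡ 3454^2 = 11930116 ≡ 225
745^8 ≡ 225^2 = 50625 ≡ 2059
745^16 ≡ 2059^2 = 4239481 ≡ 363
745^32 ≡ 363^2 = 131769 ≡ 3416
745^64 ≡ 3416^2 = 11669056 ≡ 2809
745^128 ≡ 2809^2 = 7890481 ≡ 1975
745^256 ≡ 1975^2 = 3900625 ≡ 1469
745^512 ≡ 1469^2 = 2157961 ≡ 243
745^1024 ≡ 243^2 = 59049 ≡ 76
745^2048 ≡ 76^2 = 5776 ≡ 2307
2131 = 2048 + 64 + 16 + 2 + 1, so 745^2131 ≡ 2307·2809·363·3454·745 ≡ 887 (mod 3469)
2532·887 = 2245884 ≡ 1441 (mod 3469)
846 ≠ 1441, so verification fails.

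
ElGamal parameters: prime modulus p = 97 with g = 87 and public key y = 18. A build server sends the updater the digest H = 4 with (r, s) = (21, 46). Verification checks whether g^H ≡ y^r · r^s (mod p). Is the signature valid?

Left side g^H mod p:
87^2 = 7569 ≡ 3
87^4 ≡ 3^2 = 9
Right side y^r · r^s mod p:
18^2 = 324 ≡ 33
18^4 ≡ 33^2 = 1089 ≡ 22
18^8 ≡ 22^2 = 484 ≡ 96
18^16 ≡ 96^2 = 9216 ≡ 1
21 = 16 + 4 + 1, so 18^21 ≡ 1·22·18 ≡ 8 (mod 97)
21^2 = 441 ≡ 53
21^4 ≡ 53^2 = 2809 ≡ 93
21^8 ≡ 93^2 = 8649 ≡ 16
21^16 ≡ 16^2 = 256 ≡ 62
21^32 ≡ 62^2 = 3844 ≡ 61
46 = 32 + 8 + 4 + 2, so 21^46 ≡ 61·16·93·53 ≡ 86 (mod 97)
8·86 = 688 ≡ 9 (mod 97)
9 ≡ 9 (mod 97), so the signature is genuine.

valid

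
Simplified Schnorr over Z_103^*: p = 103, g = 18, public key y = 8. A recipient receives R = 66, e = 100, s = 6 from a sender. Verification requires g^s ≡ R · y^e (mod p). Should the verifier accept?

g^s mod p:
Squares mod 103: 18^1≡18, 18^2≡15, 18^4≡19
6 = 4 + 2, so 18^6 ≡ 19·15 ≡ 79 (mod 103)
R · y^e mod p:
Squares mod 103: 8^1≡8, 8^2≡64, 8^4≡79, 8^8≡61, 8^16≡13, 8^32≡66, 8^64≡30
100 = 64 + 32 + 4, so 8^100 ≡ 30·66·79 ≡ 66 (mod 103)
66·66 = 4356 ≡ 30 (mod 103)
79 ≠ 30; the check fails.

reject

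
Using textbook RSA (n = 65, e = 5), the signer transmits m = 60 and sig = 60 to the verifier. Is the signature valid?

sig^2 ≡ 60^2 = 3600 ≡ 25
sig^4 ≡ 25^2 = 625 ≡ 40
5 = 4 + 1, so sig^5 ≡ 40·60 ≡ 60 (mod 65)
Since 60 equals the digest 60, verification succeeds.

valid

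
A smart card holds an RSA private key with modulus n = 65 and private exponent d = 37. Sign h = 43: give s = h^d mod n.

43

Squares mod 65: h^1≡43, h^2≡29, h^4≡61, h^8≡16, h^16≡61, h^32≡16
37 = 32 + 4 + 1, so h^37 ≡ 16·61·43 ≡ 43 (mod 65)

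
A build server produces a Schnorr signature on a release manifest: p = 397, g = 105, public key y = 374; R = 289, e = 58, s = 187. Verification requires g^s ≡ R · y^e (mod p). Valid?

no

g^s mod p:
Squares mod 397: 105^1≡105, 105^2≡306, 105^4≡341, 105^8≡357, 105^16≡12, 105^32≡144, 105^64≡92, 105^128≡127
187 = 128 + 32 + 16 + 8 + 2 + 1, so 105^187 ≡ 127·144·12·357·306·105 ≡ 304 (mod 397)
R · y^e mod p:
Squares mod 397: 374^1≡374, 374^2≡132, 374^4≡353, 374^8≡348, 374^16≡19, 374^32≡361
58 = 32 + 16 + 8 + 2, so 374^58 ≡ 361·19·348·132 ≡ 341 (mod 397)
289·341 = 98549 ≡ 93 (mod 397)
304 ≠ 93; the check fails.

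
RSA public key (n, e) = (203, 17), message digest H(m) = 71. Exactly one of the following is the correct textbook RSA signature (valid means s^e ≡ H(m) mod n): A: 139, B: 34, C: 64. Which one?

C

Candidate A: Squares mod 203: 139^1≡139, 139^2≡36, 139^4≡78, 139^8≡197, 139^16≡36; 17 = 16 + 1, so 139^17 ≡ 36·139 ≡ 132 (mod 203)
Candidate B: Squares mod 203: 34^1≡34, 34^2≡141, 34^4≡190, 34^8≡169, 34^16≡141; 17 = 16 + 1, so 34^17 ≡ 141·34 ≡ 125 (mod 203)
Candidate C: Squares mod 203: 64^1≡64, 64^2≡36, 64^4≡78, 64^8≡197, 64^16≡36; 17 = 16 + 1, so 64^17 ≡ 36·64 ≡ 71 (mod 203)
  → matches H(m) = 71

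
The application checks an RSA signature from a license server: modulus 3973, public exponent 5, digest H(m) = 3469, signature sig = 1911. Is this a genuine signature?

sig^2 ≡ 1911^2 = 3651921 ≡ 734
sig^4 ≡ 734^2 = 538756 ≡ 2401
5 = 4 + 1, so sig^5 ≡ 2401·1911 ≡ 3469 (mod 3973)
Since 3469 equals the digest 3469, verification succeeds.

genuine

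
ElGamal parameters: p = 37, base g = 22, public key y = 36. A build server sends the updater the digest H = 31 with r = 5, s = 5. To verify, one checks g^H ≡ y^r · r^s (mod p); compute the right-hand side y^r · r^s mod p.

20

Squares mod 37: 36^1≡36, 36^2≡1, 36^4≡1
5 = 4 + 1, so 36^5 ≡ 1·36 ≡ 36 (mod 37)
Squares mod 37: 5^1≡5, 5^2≡25, 5^4≡33
5 = 4 + 1, so 5^5 ≡ 33·5 ≡ 17 (mod 37)
y^r · r^s ≡ 36·17 = 612 ≡ 20 (mod 37)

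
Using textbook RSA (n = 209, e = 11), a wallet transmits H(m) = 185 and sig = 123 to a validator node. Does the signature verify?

does not verify

sig^2 ≡ 123^2 = 15129 ≡ 81
sig^4 ≡ 81^2 = 6561 ≡ 82
sig^8 ≡ 82^2 = 6724 ≡ 36
11 = 8 + 2 + 1, so sig^11 ≡ 36·81·123 ≡ 24 (mod 209)
The recovered value 24 does not match the digest 185.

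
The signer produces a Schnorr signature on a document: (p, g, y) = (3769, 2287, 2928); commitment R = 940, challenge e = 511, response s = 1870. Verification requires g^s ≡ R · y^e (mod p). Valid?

g^s mod p:
2287^2 = 5230369 ≡ 2766
2287^4 ≡ 2766^2 = 7650756 ≡ 3455
2287^8 ≡ 3455^2 = 11937025 ≡ 602
2287^16 ≡ 602^2 = 362404 ≡ 580
2287^32 ≡ 580^2 = 336400 ≡ 959
2287^64 ≡ 959^2 = 919681 ≡ 45
2287^128 ≡ 45^2 = 2025
2287^256 ≡ 2025^2 = 4100625 ≡ 3722
2287^512 ≡ 3722^2 = 13853284 ≡ 2209
2287^1024 ≡ 2209^2 = 4879681 ≡ 2595
1870 = 1024 + 512 + 256 + 64 + 8 + 4 + 2, so 2287^1870 ≡ 2595·2209·3722·45·602·3455·2766 ≡ 2903 (mod 3769)
R · y^e mod p:
2928^2 = 8573184 ≡ 2478
2928^4 ≡ 2478^2 = 6140484 ≡ 783
2928^8 ≡ 783^2 = 613089 ≡ 2511
2928^16 ≡ 2511^2 = 6305121 ≡ 3353
2928^32 ≡ 3353^2 = 11242609 ≡ 3451
2928^64 ≡ 3451^2 = 11909401 ≡ 3130
2928^128 ≡ 3130^2 = 9796900 ≡ 1269
2928^256 ≡ 1269^2 = 1610361 ≡ 998
511 = 256 + 128 + 64 + 32 + 16 + 8 + 4 + 2 + 1, so 2928^511 ≡ 998·1269·3130·3451·3353·2511·783·2478·2928 ≡ 3239 (mod 3769)
940·3239 = 3044660 ≡ 3077 (mod 3769)
2903 ≠ 3077; the check fails.

no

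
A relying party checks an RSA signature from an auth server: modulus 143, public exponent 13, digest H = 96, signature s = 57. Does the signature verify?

verifies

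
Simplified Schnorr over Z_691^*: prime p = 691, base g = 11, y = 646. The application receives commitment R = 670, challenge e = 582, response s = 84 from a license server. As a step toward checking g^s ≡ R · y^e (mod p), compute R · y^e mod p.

659

646^2 = 417316 ≡ 643
646^4 ≡ 643^2 = 413449 ≡ 231
646^8 ≡ 231^2 = 53361 ≡ 154
646^16 ≡ 154^2 = 23716 ≡ 222
646^32 ≡ 222^2 = 49284 ≡ 223
646^64 ≡ 223^2 = 49729 ≡ 668
646^128 ≡ 668^2 = 446224 ≡ 529
646^256 ≡ 529^2 = 279841 ≡ 677
646^512 ≡ 677^2 = 458329 ≡ 196
582 = 512 + 64 + 4 + 2, so 646^582 ≡ 196·668·231·643 ≡ 528 (mod 691)
R · y^e ≡ 670·528 = 353760 ≡ 659 (mod 691)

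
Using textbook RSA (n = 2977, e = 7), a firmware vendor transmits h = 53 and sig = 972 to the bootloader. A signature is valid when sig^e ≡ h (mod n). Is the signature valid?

Squares mod 2977: sig^1≡972, sig^2≡1075, sig^4≡549
7 = 4 + 2 + 1, so sig^7 ≡ 549·1075·972 ≡ 62 (mod 2977)
62 ≠ 53, so verification fails.

invalid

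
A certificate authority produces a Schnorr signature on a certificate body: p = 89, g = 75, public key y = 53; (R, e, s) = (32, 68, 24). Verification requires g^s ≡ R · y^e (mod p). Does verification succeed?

fails

g^s mod p:
Squares mod 89: 75^1≡75, 75^2≡18, 75^4≡57, 75^8≡45, 75^16≡67
24 = 16 + 8, so 75^24 ≡ 67·45 ≡ 78 (mod 89)
R · y^e mod p:
Squares mod 89: 53^1≡53, 53^2≡50, 53^4≡8, 53^8≡64, 53^16≡2, 53^32≡4, 53^64≡16
68 = 64 + 4, so 53^68 ≡ 16·8 ≡ 39 (mod 89)
32·39 = 1248 ≡ 2 (mod 89)
78 ≠ 2; the check fails.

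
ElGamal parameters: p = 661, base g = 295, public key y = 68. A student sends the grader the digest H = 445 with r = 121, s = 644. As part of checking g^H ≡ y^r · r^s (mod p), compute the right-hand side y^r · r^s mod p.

68^2 = 4624 ≡ 658
68^4 ≡ 658^2 = 432964 ≡ 9
68^8 ≡ 9^2 = 81
68^16 ≡ 81^2 = 6561 ≡ 612
68^32 ≡ 612^2 = 374544 ≡ 418
68^64 ≡ 418^2 = 174724 ≡ 220
121 = 64 + 32 + 16 + 8 + 1, so 68^121 ≡ 220·418·612·81·68 ≡ 1 (mod 661)
121^2 = 14641 ≡ 99
121^4 ≡ 99^2 = 9801 ≡ 547
121^8 ≡ 547^2 = 299209 ≡ 437
121^16 ≡ 437^2 = 190969 ≡ 601
121^32 ≡ 601^2 = 361201 ≡ 295
121^64 ≡ 295^2 = 87025 ≡ 434
121^128 ≡ 434^2 = 188356 ≡ 632
121^256 ≡ 632^2 = 399424 ≡ 180
121^512 ≡ 180^2 = 32400 ≡ 11
644 = 512 + 128 + 4, so 121^644 ≡ 11·632·547 ≡ 11 (mod 661)
y^r · r^s ≡ 1·11 = 11 ≡ 11 (mod 661)

11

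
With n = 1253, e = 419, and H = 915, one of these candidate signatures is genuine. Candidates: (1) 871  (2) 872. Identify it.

1

Candidate 1: Squares mod 1253: 871^1≡871, 871^2≡576, 871^4≡984, 871^8≡940, 871^16≡235, 871^32≡93, 871^64≡1131, 871^128≡1101, 871^256≡550; 419 = 256 + 128 + 32 + 2 + 1, so 871^419 ≡ 550·1101·93·576·871 ≡ 915 (mod 1253)
  → matches H = 915
Candidate 2: Squares mod 1253: 872^1≡872, 872^2≡1066, 872^4≡1138, 872^8≡695, 872^16≡620, 872^32≡982, 872^64≡767, 872^128≡632, 872^256≡970; 419 = 256 + 128 + 32 + 2 + 1, so 872^419 ≡ 970·632·982·1066·872 ≡ 527 (mod 1253)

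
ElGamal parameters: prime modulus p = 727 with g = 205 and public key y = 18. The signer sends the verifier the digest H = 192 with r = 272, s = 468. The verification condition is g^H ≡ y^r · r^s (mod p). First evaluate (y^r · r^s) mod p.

474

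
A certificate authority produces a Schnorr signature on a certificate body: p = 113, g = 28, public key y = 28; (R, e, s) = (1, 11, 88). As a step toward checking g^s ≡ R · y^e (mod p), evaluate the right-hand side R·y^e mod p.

49

28^11 mod 113 = 49
R · y^e ≡ 1·49 = 49 ≡ 49 (mod 113)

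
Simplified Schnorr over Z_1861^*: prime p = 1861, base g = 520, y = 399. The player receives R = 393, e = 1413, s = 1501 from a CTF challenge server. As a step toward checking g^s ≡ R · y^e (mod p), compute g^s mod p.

520^2 = 270400 ≡ 555
520^4 ≡ 555^2 = 308025 ≡ 960
520^8 ≡ 960^2 = 921600 ≡ 405
520^16 ≡ 405^2 = 164025 ≡ 257
520^32 ≡ 257^2 = 66049 ≡ 914
520^64 ≡ 914^2 = 835396 ≡ 1668
520^128 ≡ 1668^2 = 2782224 ≡ 29
520^256 ≡ 29^2 = 841
520^512 ≡ 841^2 = 707281 ≡ 101
520^1024 ≡ 101^2 = 10201 ≡ 896
1501 = 1024 + 256 + 128 + 64 + 16 + 8 + 4 + 1, so 520^1501 ≡ 896·841·29·1668·257·405·960·520 ≡ 488 (mod 1861)

488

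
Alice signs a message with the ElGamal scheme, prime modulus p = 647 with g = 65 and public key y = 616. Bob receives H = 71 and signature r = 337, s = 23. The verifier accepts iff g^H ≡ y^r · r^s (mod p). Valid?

Left side g^H mod p:
65^2 = 4225 ≡ 343
65^4 ≡ 343^2 = 117649 ≡ 542
65^8 ≡ 542^2 = 293764 ≡ 26
65^16 ≡ 26^2 = 676 ≡ 29
65^32 ≡ 29^2 = 841 ≡ 194
65^64 ≡ 194^2 = 37636 ≡ 110
71 = 64 + 4 + 2 + 1, so 65^71 ≡ 110·542·343·65 ≡ 44 (mod 647)
Right side y^r · r^s mod p:
616^2 = 379456 ≡ 314
616^4 ≡ 314^2 = 98596 ≡ 252
616^8 ≡ 252^2 = 63504 ≡ 98
616^16 ≡ 98^2 = 9604 ≡ 546
616^32 ≡ 546^2 = 298116 ≡ 496
616^64 ≡ 496^2 = 246016 ≡ 156
616^128 ≡ 156^2 = 24336 ≡ 397
616^256 ≡ 397^2 = 157609 ≡ 388
337 = 256 + 64 + 16 + 1, so 616^337 ≡ 388·156·546·616 ≡ 398 (mod 647)
337^2 = 113569 ≡ 344
337^4 ≡ 344^2 = 118336 ≡ 582
337^8 ≡ 582^2 = 338724 ≡ 343
337^16 ≡ 343^2 = 117649 ≡ 542
23 = 16 + 4 + 2 + 1, so 337^23 ≡ 542·582·344·337 ≡ 64 (mod 647)
398·64 = 25472 ≡ 239 (mod 647)
44 ≠ 239, so verification fails.

no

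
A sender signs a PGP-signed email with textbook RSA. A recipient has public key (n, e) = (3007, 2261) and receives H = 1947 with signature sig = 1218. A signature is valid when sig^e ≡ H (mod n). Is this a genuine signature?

forged

Squares mod 3007: sig^1≡1218, sig^2≡1073, sig^4≡2655, sig^8≡617, sig^16≡1807, sig^32≡2654, sig^64≡1322, sig^128≡617, sig^256≡1807, sig^512≡2654, sig^1024≡1322, sig^2048≡617
2261 = 2048 + 128 + 64 + 16 + 4 + 1, so sig^2261 ≡ 617·617·1322·1807·2655·1218 ≡ 1750 (mod 3007)
sig^2261 mod 3007 = 1750, but H = 1947.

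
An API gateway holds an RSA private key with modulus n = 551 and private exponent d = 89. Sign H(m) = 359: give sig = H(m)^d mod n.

(H(m))^89 mod 551 = 275

275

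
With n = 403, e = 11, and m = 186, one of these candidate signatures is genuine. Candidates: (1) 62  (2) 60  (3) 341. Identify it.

Candidate 1: 62^11 mod 403 = 186
  → matches m = 186
Candidate 2: 60^11 mod 403 = 122
Candidate 3: 341^11 mod 403 = 217

1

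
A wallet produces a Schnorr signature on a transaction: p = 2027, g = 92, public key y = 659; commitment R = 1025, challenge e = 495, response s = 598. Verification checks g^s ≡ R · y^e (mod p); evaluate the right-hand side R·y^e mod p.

89

659^495 mod 2027 = 184
R · y^e ≡ 1025·184 = 188600 ≡ 89 (mod 2027)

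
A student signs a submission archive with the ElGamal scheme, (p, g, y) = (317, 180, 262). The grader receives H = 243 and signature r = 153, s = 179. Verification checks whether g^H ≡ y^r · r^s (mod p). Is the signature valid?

invalid

Left side g^H mod p:
180^243 mod 317 = 86
Right side y^r · r^s mod p:
262^153 mod 317 = 201
153^179 mod 317 = 154
201·154 = 30954 ≡ 205 (mod 317)
86 ≠ 205, so verification fails.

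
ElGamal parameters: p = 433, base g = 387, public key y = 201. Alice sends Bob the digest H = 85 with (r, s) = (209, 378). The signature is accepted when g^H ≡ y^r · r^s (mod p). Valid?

Left side g^H mod p:
Squares mod 433: 387^1≡387, 387^2≡384, 387^4≡236, 387^8≡272, 387^16≡374, 387^32≡17, 387^64≡289
85 = 64 + 16 + 4 + 1, so 387^85 ≡ 289·374·236·387 ≡ 321 (mod 433)
Right side y^r · r^s mod p:
Squares mod 433: 201^1≡201, 201^2≡132, 201^4≡104, 201^8≡424, 201^16≡81, 201^32≡66, 201^64≡26, 201^128≡243
209 = 128 + 64 + 16 + 1, so 201^209 ≡ 243·26·81·201 ≡ 311 (mod 433)
Squares mod 433: 209^1≡209, 209^2≡381, 209^4≡106, 209^8≡411, 209^16≡51, 209^32≡3, 209^64≡9, 209^128≡81, 209^256≡66
378 = 256 + 64 + 32 + 16 + 8 + 2, so 209^378 ≡ 66·9·3·51·411·381 ≡ 79 (mod 433)
311·79 = 24569 ≡ 321 (mod 433)
321 ≡ 321 (mod 433), so the signature is genuine.

yes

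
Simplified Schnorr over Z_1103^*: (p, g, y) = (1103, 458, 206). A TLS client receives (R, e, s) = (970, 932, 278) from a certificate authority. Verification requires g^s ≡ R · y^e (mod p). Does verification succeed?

fails

g^s mod p:
458^2 = 209764 ≡ 194
458^4 ≡ 194^2 = 37636 ≡ 134
458^8 ≡ 134^2 = 17956 ≡ 308
458^16 ≡ 308^2 = 94864 ≡ 6
458^32 ≡ 6^2 = 36
458^64 ≡ 36^2 = 1296 ≡ 193
458^128 ≡ 193^2 = 37249 ≡ 850
458^256 ≡ 850^2 = 722500 ≡ 35
278 = 256 + 16 + 4 + 2, so 458^278 ≡ 35·6·134·194 ≡ 413 (mod 1103)
R · y^e mod p:
206^2 = 42436 ≡ 522
206^4 ≡ 522^2 = 272484 ≡ 43
206^8 ≡ 43^2 = 1849 ≡ 746
206^16 ≡ 746^2 = 556516 ≡ 604
206^32 ≡ 604^2 = 364816 ≡ 826
206^64 ≡ 826^2 = 682276 ≡ 622
206^128 ≡ 622^2 = 386884 ≡ 834
206^256 ≡ 834^2 = 695556 ≡ 666
206^512 ≡ 666^2 = 443556 ≡ 150
932 = 512 + 256 + 128 + 32 + 4, so 206^932 ≡ 150·666·834·826·43 ≡ 990 (mod 1103)
970·990 = 960300 ≡ 690 (mod 1103)
413 ≠ 690; the check fails.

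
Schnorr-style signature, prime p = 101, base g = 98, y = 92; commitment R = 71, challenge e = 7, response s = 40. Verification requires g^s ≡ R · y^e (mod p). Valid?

yes

g^s mod p:
Squares mod 101: 98^1≡98, 98^2≡9, 98^4≡81, 98^8≡97, 98^16≡16, 98^32≡54
40 = 32 + 8, so 98^40 ≡ 54·97 ≡ 87 (mod 101)
R · y^e mod p:
Squares mod 101: 92^1≡92, 92^2≡81, 92^4≡97
7 = 4 + 2 + 1, so 92^7 ≡ 97·81·92 ≡ 88 (mod 101)
71·88 = 6248 ≡ 87 (mod 101)
87 ≡ 87 (mod 101); signature holds.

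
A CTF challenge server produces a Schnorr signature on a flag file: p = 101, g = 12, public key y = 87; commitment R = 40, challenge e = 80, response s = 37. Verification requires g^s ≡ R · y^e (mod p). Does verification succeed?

passes

g^s mod p:
Squares mod 101: 12^1≡12, 12^2≡43, 12^4≡31, 12^8≡52, 12^16≡78, 12^32≡24
37 = 32 + 4 + 1, so 12^37 ≡ 24·31·12 ≡ 40 (mod 101)
R · y^e mod p:
Squares mod 101: 87^1≡87, 87^2≡95, 87^4≡36, 87^8≡84, 87^16≡87, 87^32≡95, 87^64≡36
80 = 64 + 16, so 87^80 ≡ 36·87 ≡ 1 (mod 101)
40·1 = 40 ≡ 40 (mod 101)
40 ≡ 40 (mod 101); signature holds.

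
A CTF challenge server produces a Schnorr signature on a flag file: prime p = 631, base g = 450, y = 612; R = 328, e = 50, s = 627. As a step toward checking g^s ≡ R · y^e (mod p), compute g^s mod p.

450^2 = 202500 ≡ 580
450^4 ≡ 580^2 = 336400 ≡ 77
450^8 ≡ 77^2 = 5929 ≡ 250
450^16 ≡ 250^2 = 62500 ≡ 31
450^32 ≡ 31^2 = 961 ≡ 330
450^64 ≡ 330^2 = 108900 ≡ 368
450^128 ≡ 368^2 = 135424 ≡ 390
450^256 ≡ 390^2 = 152100 ≡ 29
450^512 ≡ 29^2 = 841 ≡ 210
627 = 512 + 64 + 32 + 16 + 2 + 1, so 450^627 ≡ 210·368·330·31·580·450 ≡ 391 (mod 631)

391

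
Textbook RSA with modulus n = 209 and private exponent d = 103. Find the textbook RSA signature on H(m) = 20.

58

(H(m))^2 ≡ 20^2 = 400 ≡ 191
(H(m))^4 ≡ 191^2 = 36481 ≡ 115
(H(m))^8 ≡ 115^2 = 13225 ≡ 58
(H(m))^16 ≡ 58^2 = 3364 ≡ 20
(H(m))^32 ≡ 20^2 = 400 ≡ 191
(H(m))^64 ≡ 191^2 = 36481 ≡ 115
103 = 64 + 32 + 4 + 2 + 1, so (H(m))^103 ≡ 115·191·115·191·20 ≡ 58 (mod 209)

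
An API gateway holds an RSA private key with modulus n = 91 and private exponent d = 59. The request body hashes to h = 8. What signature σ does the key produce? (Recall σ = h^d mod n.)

57

h^2 ≡ 8^2 = 64
h^4 ≡ 64^2 = 4096 ≡ 1
h^8 ≡ 1^2 = 1
h^16 ≡ 1^2 = 1
h^32 ≡ 1^2 = 1
59 = 32 + 16 + 8 + 2 + 1, so h^59 ≡ 1·1·1·64·8 ≡ 57 (mod 91)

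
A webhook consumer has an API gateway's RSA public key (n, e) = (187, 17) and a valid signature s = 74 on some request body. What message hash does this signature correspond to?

57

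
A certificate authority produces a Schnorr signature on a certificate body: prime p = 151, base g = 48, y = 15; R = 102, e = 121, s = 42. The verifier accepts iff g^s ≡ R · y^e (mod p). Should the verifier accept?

g^s mod p:
Squares mod 151: 48^1≡48, 48^2≡39, 48^4≡11, 48^8≡121, 48^16≡145, 48^32≡36
42 = 32 + 8 + 2, so 48^42 ≡ 36·121·39 ≡ 9 (mod 151)
R · y^e mod p:
Squares mod 151: 15^1≡15, 15^2≡74, 15^4≡40, 15^8≡90, 15^16≡97, 15^32≡47, 15^64≡95
121 = 64 + 32 + 16 + 8 + 1, so 15^121 ≡ 95·47·97·90·15 ≡ 120 (mod 151)
102·120 = 12240 ≡ 9 (mod 151)
9 ≡ 9 (mod 151); signature holds.

accept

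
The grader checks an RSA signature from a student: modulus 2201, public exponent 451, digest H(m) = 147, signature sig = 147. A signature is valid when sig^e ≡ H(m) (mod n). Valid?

sig^2 ≡ 147^2 = 21609 ≡ 1800
sig^4 ≡ 1800^2 = 3240000 ≡ 128
sig^8 ≡ 128^2 = 16384 ≡ 977
sig^16 ≡ 977^2 = 954529 ≡ 1496
sig^32 ≡ 1496^2 = 2238016 ≡ 1800
sig^64 ≡ 1800^2 = 3240000 ≡ 128
sig^128 ≡ 128^2 = 16384 ≡ 977
sig^256 ≡ 977^2 = 954529 ≡ 1496
451 = 256 + 128 + 64 + 2 + 1, so sig^451 ≡ 1496·977·128·1800·147 ≡ 147 (mod 2201)
147 = H(m), so the signature checks out.

yes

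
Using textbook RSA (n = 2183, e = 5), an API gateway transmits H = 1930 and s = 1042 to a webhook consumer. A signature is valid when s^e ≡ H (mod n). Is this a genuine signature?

genuine

Squares mod 2183: s^1≡1042, s^2≡813, s^4≡1703
5 = 4 + 1, so s^5 ≡ 1703·1042 ≡ 1930 (mod 2183)
Since 1930 equals the digest 1930, verification succeeds.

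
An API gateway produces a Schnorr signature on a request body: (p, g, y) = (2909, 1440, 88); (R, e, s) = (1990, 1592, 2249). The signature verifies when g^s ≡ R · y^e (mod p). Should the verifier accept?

accept

g^s mod p:
Squares mod 2909: 1440^1≡1440, 1440^2≡2392, 1440^4≡2570, 1440^8≡1470, 1440^16≡2422, 1440^32≡1540, 1440^64≡765, 1440^128≡516, 1440^256≡1537, 1440^512≡261, 1440^1024≡1214, 1440^2048≡1842
2249 = 2048 + 128 + 64 + 8 + 1, so 1440^2249 ≡ 1842·516·765·1470·1440 ≡ 2882 (mod 2909)
R · y^e mod p:
Squares mod 2909: 88^1≡88, 88^2≡1926, 88^4≡501, 88^8≡827, 88^16≡314, 88^32≡2599, 88^64≡103, 88^128≡1882, 88^256≡1671, 88^512≡2510, 88^1024≡2115
1592 = 1024 + 512 + 32 + 16 + 8, so 88^1592 ≡ 2115·2510·2599·314·827 ≡ 1320 (mod 2909)
1990·1320 = 2626800 ≡ 2882 (mod 2909)
2882 ≡ 2882 (mod 2909); signature holds.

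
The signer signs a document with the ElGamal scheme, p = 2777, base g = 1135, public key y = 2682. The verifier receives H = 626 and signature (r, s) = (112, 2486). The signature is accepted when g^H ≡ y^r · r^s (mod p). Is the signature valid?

invalid

Left side g^H mod p:
1135^2 = 1288225 ≡ 2474
1135^4 ≡ 2474^2 = 6120676 ≡ 168
1135^8 ≡ 168^2 = 28224 ≡ 454
1135^16 ≡ 454^2 = 206116 ≡ 618
1135^32 ≡ 618^2 = 381924 ≡ 1475
1135^64 ≡ 1475^2 = 2175625 ≡ 1234
1135^128 ≡ 1234^2 = 1522756 ≡ 960
1135^256 ≡ 960^2 = 921600 ≡ 2413
1135^512 ≡ 2413^2 = 5822569 ≡ 1977
626 = 512 + 64 + 32 + 16 + 2, so 1135^626 ≡ 1977·1234·1475·618·2474 ≡ 1433 (mod 2777)
Right side y^r · r^s mod p:
2682^2 = 7193124 ≡ 694
2682^4 ≡ 694^2 = 481636 ≡ 1215
2682^8 ≡ 1215^2 = 1476225 ≡ 1638
2682^16 ≡ 1638^2 = 2683044 ≡ 462
2682^32 ≡ 462^2 = 213444 ≡ 2392
2682^64 ≡ 2392^2 = 5721664 ≡ 1044
112 = 64 + 32 + 16, so 2682^112 ≡ 1044·2392·462 ≡ 1710 (mod 2777)
112^2 = 12544 ≡ 1436
112^4 ≡ 1436^2 = 2062096 ≡ 1562
112^8 ≡ 1562^2 = 2439844 ≡ 1638
112^16 ≡ 1638^2 = 2683044 ≡ 462
112^32 ≡ 462^2 = 213444 ≡ 2392
112^64 ≡ 2392^2 = 5721664 ≡ 1044
112^128 ≡ 1044^2 = 1089936 ≡ 1352
112^256 ≡ 1352^2 = 1827904 ≡ 638
112^512 ≡ 638^2 = 407044 ≡ 1602
112^1024 ≡ 1602^2 = 2566404 ≡ 456
112^2048 ≡ 456^2 = 207936 ≡ 2438
2486 = 2048 + 256 + 128 + 32 + 16 + 4 + 2, so 112^2486 ≡ 2438·638·1352·2392·462·1562·1436 ≡ 2441 (mod 2777)
1710·2441 = 4174110 ≡ 279 (mod 2777)
1433 ≠ 279, so verification fails.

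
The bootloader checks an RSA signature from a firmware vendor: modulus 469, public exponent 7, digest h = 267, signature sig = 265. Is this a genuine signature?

forged

sig^2 ≡ 265^2 = 70225 ≡ 344
sig^4 ≡ 344^2 = 118336 ≡ 148
7 = 4 + 2 + 1, so sig^7 ≡ 148·344·265 ≡ 426 (mod 469)
The recovered value 426 does not match the digest 267.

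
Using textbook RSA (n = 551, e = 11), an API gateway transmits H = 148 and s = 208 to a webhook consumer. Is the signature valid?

s^2 ≡ 208^2 = 43264 ≡ 286
s^4 ≡ 286^2 = 81796 ≡ 248
s^8 ≡ 248^2 = 61504 ≡ 343
11 = 8 + 2 + 1, so s^11 ≡ 343·286·208 ≡ 303 (mod 551)
s^11 mod 551 = 303, but H = 148.

invalid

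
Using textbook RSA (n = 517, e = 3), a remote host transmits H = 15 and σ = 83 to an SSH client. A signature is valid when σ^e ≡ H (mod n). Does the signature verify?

Squares mod 517: σ^1≡83, σ^2≡168
3 = 2 + 1, so σ^3 ≡ 168·83 ≡ 502 (mod 517)
The recovered value 502 does not match the digest 15.

does not verify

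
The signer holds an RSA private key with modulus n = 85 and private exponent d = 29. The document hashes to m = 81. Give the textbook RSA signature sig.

m^29 mod 85 = 81

81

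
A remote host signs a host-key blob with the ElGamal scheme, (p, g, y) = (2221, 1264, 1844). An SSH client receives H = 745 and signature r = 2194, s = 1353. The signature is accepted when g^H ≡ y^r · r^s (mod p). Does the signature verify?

verifies

Left side g^H mod p:
Squares mod 2221: 1264^1≡1264, 1264^2≡797, 1264^4≡3, 1264^8≡9, 1264^16≡81, 1264^32≡2119, 1264^64≡1520, 1264^128≡560, 1264^256≡439, 1264^512≡1715
745 = 512 + 128 + 64 + 32 + 8 + 1, so 1264^745 ≡ 1715·560·1520·2119·9·1264 ≡ 1571 (mod 2221)
Right side y^r · r^s mod p:
Squares mod 2221: 1844^1≡1844, 1844^2≡2206, 1844^4≡225, 1844^8≡1763, 1844^16≡990, 1844^32≡639, 1844^64≡1878, 1844^128≡2157, 1844^256≡1875, 1844^512≡2003, 1844^1024≡883, 1844^2048≡118
2194 = 2048 + 128 + 16 + 2, so 1844^2194 ≡ 118·2157·990·2206 ≡ 26 (mod 2221)
Squares mod 2221: 2194^1≡2194, 2194^2≡729, 2194^4≡622, 2194^8≡430, 2194^16≡557, 2194^32≡1530, 2194^64≡2187, 2194^128≡1156, 2194^256≡1515, 2194^512≡932, 2194^1024≡213
1353 = 1024 + 256 + 64 + 8 + 1, so 2194^1353 ≡ 213·1515·2187·430·2194 ≡ 2196 (mod 2221)
26·2196 = 57096 ≡ 1571 (mod 2221)
1571 ≡ 1571 (mod 2221), so the signature is genuine.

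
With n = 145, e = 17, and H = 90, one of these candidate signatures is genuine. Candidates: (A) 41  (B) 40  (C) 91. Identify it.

B

Candidate A: Squares mod 145: 41^1≡41, 41^2≡86, 41^4≡1, 41^8≡1, 41^16≡1; 17 = 16 + 1, so 41^17 ≡ 1·41 ≡ 41 (mod 145)
Candidate B: Squares mod 145: 40^1≡40, 40^2≡5, 40^4≡25, 40^8≡45, 40^16≡140; 17 = 16 + 1, so 40^17 ≡ 140·40 ≡ 90 (mod 145)
  → matches H = 90
Candidate C: Squares mod 145: 91^1≡91, 91^2≡16, 91^4≡111, 91^8≡141, 91^16≡16; 17 = 16 + 1, so 91^17 ≡ 16·91 ≡ 6 (mod 145)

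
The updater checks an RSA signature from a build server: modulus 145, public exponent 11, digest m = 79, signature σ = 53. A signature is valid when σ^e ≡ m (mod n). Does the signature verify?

Squares mod 145: σ^1≡53, σ^2≡54, σ^4≡16, σ^8≡111
11 = 8 + 2 + 1, so σ^11 ≡ 111·54·53 ≡ 132 (mod 145)
σ^11 mod 145 = 132, but m = 79.

does not verify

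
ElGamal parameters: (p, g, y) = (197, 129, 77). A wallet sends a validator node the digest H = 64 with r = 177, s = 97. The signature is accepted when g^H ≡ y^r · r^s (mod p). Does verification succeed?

passes

Left side g^H mod p:
129^2 = 16641 ≡ 93
129^4 ≡ 93^2 = 8649 ≡ 178
129^8 ≡ 178^2 = 31684 ≡ 164
129^16 ≡ 164^2 = 26896 ≡ 104
129^32 ≡ 104^2 = 10816 ≡ 178
129^64 ≡ 178^2 = 31684 ≡ 164
Right side y^r · r^s mod p:
77^2 = 5929 ≡ 19
77^4 ≡ 19^2 = 361 ≡ 164
77^8 ≡ 164^2 = 26896 ≡ 104
77^16 ≡ 104^2 = 10816 ≡ 178
77^32 ≡ 178^2 = 31684 ≡ 164
77^64 ≡ 164^2 = 26896 ≡ 104
77^128 ≡ 104^2 = 10816 ≡ 178
177 = 128 + 32 + 16 + 1, so 77^177 ≡ 178·164·178·77 ≡ 128 (mod 197)
177^2 = 31329 ≡ 6
177^4 ≡ 6^2 = 36
177^8 ≡ 36^2 = 1296 ≡ 114
177^16 ≡ 114^2 = 12996 ≡ 191
177^32 ≡ 191^2 = 36481 ≡ 36
177^64 ≡ 36^2 = 1296 ≡ 114
97 = 64 + 32 + 1, so 177^97 ≡ 114·36·177 ≡ 69 (mod 197)
128·69 = 8832 ≡ 164 (mod 197)
164 ≡ 164 (mod 197), so the signature is genuine.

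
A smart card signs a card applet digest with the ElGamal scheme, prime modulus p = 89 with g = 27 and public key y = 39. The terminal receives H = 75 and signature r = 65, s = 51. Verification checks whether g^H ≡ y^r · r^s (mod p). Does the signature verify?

Left side g^H mod p:
27^2 = 729 ≡ 17
27^4 ≡ 17^2 = 289 ≡ 22
27^8 ≡ 22^2 = 484 ≡ 39
27^16 ≡ 39^2 = 1521 ≡ 8
27^32 ≡ 8^2 = 64
27^64 ≡ 64^2 = 4096 ≡ 2
75 = 64 + 8 + 2 + 1, so 27^75 ≡ 2·39·17·27 ≡ 24 (mod 89)
Right side y^r · r^s mod p:
39^2 = 1521 ≡ 8
39^4 ≡ 8^2 = 64
39^8 ≡ 64^2 = 4096 ≡ 2
39^16 ≡ 2^2 = 4
39^32 ≡ 4^2 = 16
39^64 ≡ 16^2 = 256 ≡ 78
65 = 64 + 1, so 39^65 ≡ 78·39 ≡ 16 (mod 89)
65^2 = 4225 ≡ 42
65^4 ≡ 42^2 = 1764 ≡ 73
65^8 ≡ 73^2 = 5329 ≡ 78
65^16 ≡ 78^2 = 6084 ≡ 32
65^32 ≡ 32^2 = 1024 ≡ 45
51 = 32 + 16 + 2 + 1, so 65^51 ≡ 45·32·42·65 ≡ 70 (mod 89)
16·70 = 1120 ≡ 52 (mod 89)
24 ≠ 52, so verification fails.

does not verify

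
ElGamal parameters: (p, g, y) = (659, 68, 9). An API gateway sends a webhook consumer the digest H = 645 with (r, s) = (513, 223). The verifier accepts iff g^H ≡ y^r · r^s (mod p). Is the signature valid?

Left side g^H mod p:
68^645 mod 659 = 301
Right side y^r · r^s mod p:
9^513 mod 659 = 295
513^223 mod 659 = 345
295·345 = 101775 ≡ 289 (mod 659)
301 ≠ 289, so verification fails.

invalid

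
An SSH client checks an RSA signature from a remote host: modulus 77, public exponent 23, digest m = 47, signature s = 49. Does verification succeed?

fails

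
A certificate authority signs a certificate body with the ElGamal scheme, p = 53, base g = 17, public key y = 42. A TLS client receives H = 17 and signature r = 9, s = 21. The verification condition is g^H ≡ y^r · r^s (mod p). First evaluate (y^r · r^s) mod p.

7

Squares mod 53: 42^1≡42, 42^2≡15, 42^4≡13, 42^8≡10
9 = 8 + 1, so 42^9 ≡ 10·42 ≡ 49 (mod 53)
Squares mod 53: 9^1≡9, 9^2≡28, 9^4≡42, 9^8≡15, 9^16≡13
21 = 16 + 4 + 1, so 9^21 ≡ 13·42·9 ≡ 38 (mod 53)
y^r · r^s ≡ 49·38 = 1862 ≡ 7 (mod 53)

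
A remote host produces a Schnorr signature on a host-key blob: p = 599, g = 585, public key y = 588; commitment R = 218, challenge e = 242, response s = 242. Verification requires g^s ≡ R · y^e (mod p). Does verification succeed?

g^s mod p:
585^2 = 342225 ≡ 196
585^4 ≡ 196^2 = 38416 ≡ 80
585^8 ≡ 80^2 = 6400 ≡ 410
585^16 ≡ 410^2 = 168100 ≡ 380
585^32 ≡ 380^2 = 144400 ≡ 41
585^64 ≡ 41^2 = 1681 ≡ 483
585^128 ≡ 483^2 = 233289 ≡ 278
242 = 128 + 64 + 32 + 16 + 2, so 585^242 ≡ 278·483·41·380·196 ≡ 240 (mod 599)
R · y^e mod p:
588^2 = 345744 ≡ 121
588^4 ≡ 121^2 = 14641 ≡ 265
588^8 ≡ 265^2 = 70225 ≡ 142
588^16 ≡ 142^2 = 20164 ≡ 397
588^32 ≡ 397^2 = 157609 ≡ 72
588^64 ≡ 72^2 = 5184 ≡ 392
588^128 ≡ 392^2 = 153664 ≡ 320
242 = 128 + 64 + 32 + 16 + 2, so 588^242 ≡ 320·392·72·397·121 ≡ 477 (mod 599)
218·477 = 103986 ≡ 359 (mod 599)
240 ≠ 359; the check fails.

fails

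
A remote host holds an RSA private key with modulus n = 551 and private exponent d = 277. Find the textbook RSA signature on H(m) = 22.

325

(H(m))^2 ≡ 22^2 = 484
(H(m))^4 ≡ 484^2 = 234256 ≡ 81
(H(m))^8 ≡ 81^2 = 6561 ≡ 500
(H(m))^16 ≡ 500^2 = 250000 ≡ 397
(H(m))^32 ≡ 397^2 = 157609 ≡ 23
(H(m))^64 ≡ 23^2 = 529
(H(m))^128 ≡ 529^2 = 279841 ≡ 484
(H(m))^256 ≡ 484^2 = 234256 ≡ 81
277 = 256 + 16 + 4 + 1, so (H(m))^277 ≡ 81·397·81·22 ≡ 325 (mod 551)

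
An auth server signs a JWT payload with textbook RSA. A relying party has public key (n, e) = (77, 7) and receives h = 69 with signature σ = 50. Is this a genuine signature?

σ^2 ≡ 50^2 = 2500 ≡ 36
σ^4 ≡ 36^2 = 1296 ≡ 64
7 = 4 + 2 + 1, so σ^7 ≡ 64·36·50 ≡ 8 (mod 77)
The recovered value 8 does not match the digest 69.

forged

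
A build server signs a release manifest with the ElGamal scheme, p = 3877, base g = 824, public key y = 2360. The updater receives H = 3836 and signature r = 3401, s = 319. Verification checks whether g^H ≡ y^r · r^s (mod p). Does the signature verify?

Left side g^H mod p:
824^2 = 678976 ≡ 501
824^4 ≡ 501^2 = 251001 ≡ 2873
824^8 ≡ 2873^2 = 8254129 ≡ 3873
824^16 ≡ 3873^2 = 15000129 ≡ 16
824^32 ≡ 16^2 = 256
824^64 ≡ 256^2 = 65536 ≡ 3504
824^128 ≡ 3504^2 = 12278016 ≡ 3434
824^256 ≡ 3434^2 = 11792356 ≡ 2399
824^512 ≡ 2399^2 = 5755201 ≡ 1733
824^1024 ≡ 1733^2 = 3003289 ≡ 2491
824^2048 ≡ 2491^2 = 6205081 ≡ 1881
3836 = 2048 + 1024 + 512 + 128 + 64 + 32 + 16 + 8 + 4, so 824^3836 ≡ 1881·2491·1733·3434·3504·256·16·3873·2873 ≡ 655 (mod 3877)
Right side y^r · r^s mod p:
2360^2 = 5569600 ≡ 2228
2360^4 ≡ 2228^2 = 4963984 ≡ 1424
2360^8 ≡ 1424^2 = 2027776 ≡ 105
2360^16 ≡ 105^2 = 11025 ≡ 3271
2360^32 ≡ 3271^2 = 10699441 ≡ 2798
2360^64 ≡ 2798^2 = 7828804 ≡ 1141
2360^128 ≡ 1141^2 = 1301881 ≡ 3086
2360^256 ≡ 3086^2 = 9523396 ≡ 1484
2360^512 ≡ 1484^2 = 2202256 ≡ 120
2360^1024 ≡ 120^2 = 14400 ≡ 2769
2360^2048 ≡ 2769^2 = 7667361 ≡ 2532
3401 = 2048 + 1024 + 256 + 64 + 8 + 1, so 2360^3401 ≡ 2532·2769·1484·1141·105·2360 ≡ 2168 (mod 3877)
3401^2 = 11566801 ≡ 1710
3401^4 ≡ 1710^2 = 2924100 ≡ 842
3401^8 ≡ 842^2 = 708964 ≡ 3350
3401^16 ≡ 3350^2 = 11222500 ≡ 2462
3401^32 ≡ 2462^2 = 6061444 ≡ 1693
3401^64 ≡ 1693^2 = 2866249 ≡ 1146
3401^128 ≡ 1146^2 = 1313316 ≡ 2890
3401^256 ≡ 2890^2 = 8352100 ≡ 1042
319 = 256 + 32 + 16 + 8 + 4 + 2 + 1, so 3401^319 ≡ 1042·1693·2462·3350·842·1710·3401 ≡ 1238 (mod 3877)
2168·1238 = 2683984 ≡ 1100 (mod 3877)
655 ≠ 1100, so verification fails.

does not verify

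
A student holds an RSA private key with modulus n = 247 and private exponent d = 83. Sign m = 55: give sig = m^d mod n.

61

m^2 ≡ 55^2 = 3025 ≡ 61
m^4 ≡ 61^2 = 3721 ≡ 16
m^8 ≡ 16^2 = 256 ≡ 9
m^16 ≡ 9^2 = 81
m^32 ≡ 81^2 = 6561 ≡ 139
m^64 ≡ 139^2 = 19321 ≡ 55
83 = 64 + 16 + 2 + 1, so m^83 ≡ 55·81·61·55 ≡ 61 (mod 247)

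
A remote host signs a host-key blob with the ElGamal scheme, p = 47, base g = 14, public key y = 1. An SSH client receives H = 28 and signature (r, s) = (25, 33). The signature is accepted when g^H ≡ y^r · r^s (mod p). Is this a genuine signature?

genuine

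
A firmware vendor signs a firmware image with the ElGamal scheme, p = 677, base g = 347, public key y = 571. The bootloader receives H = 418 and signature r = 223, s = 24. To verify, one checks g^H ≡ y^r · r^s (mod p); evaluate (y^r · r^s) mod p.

Squares mod 677: 571^1≡571, 571^2≡404, 571^4≡59, 571^8≡96, 571^16≡415, 571^32≡267, 571^64≡204, 571^128≡319
223 = 128 + 64 + 16 + 8 + 4 + 2 + 1, so 571^223 ≡ 319·204·415·96·59·404·571 ≡ 376 (mod 677)
Squares mod 677: 223^1≡223, 223^2≡308, 223^4≡84, 223^8≡286, 223^16≡556
24 = 16 + 8, so 223^24 ≡ 556·286 ≡ 598 (mod 677)
y^r · r^s ≡ 376·598 = 224848 ≡ 84 (mod 677)

84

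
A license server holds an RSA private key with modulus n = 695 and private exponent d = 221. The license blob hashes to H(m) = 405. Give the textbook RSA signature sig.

285

(H(m))^2 ≡ 405^2 = 164025 ≡ 5
(H(m))^4 ≡ 5^2 = 25
(H(m))^8 ≡ 25^2 = 625
(H(m))^16 ≡ 625^2 = 390625 ≡ 35
(H(m))^32 ≡ 35^2 = 1225 ≡ 530
(H(m))^64 ≡ 530^2 = 280900 ≡ 120
(H(m))^128 ≡ 120^2 = 14400 ≡ 500
221 = 128 + 64 + 16 + 8 + 4 + 1, so (H(m))^221 ≡ 500·120·35·625·25·405 ≡ 285 (mod 695)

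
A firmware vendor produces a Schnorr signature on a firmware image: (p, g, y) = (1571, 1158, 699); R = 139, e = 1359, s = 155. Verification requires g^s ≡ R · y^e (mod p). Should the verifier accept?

accept

g^s mod p:
1158^2 = 1340964 ≡ 901
1158^4 ≡ 901^2 = 811801 ≡ 1165
1158^8 ≡ 1165^2 = 1357225 ≡ 1452
1158^16 ≡ 1452^2 = 2108304 ≡ 22
1158^32 ≡ 22^2 = 484
1158^64 ≡ 484^2 = 234256 ≡ 177
1158^128 ≡ 177^2 = 31329 ≡ 1480
155 = 128 + 16 + 8 + 2 + 1, so 1158^155 ≡ 1480·22·1452·901·1158 ≡ 840 (mod 1571)
R · y^e mod p:
699^2 = 488601 ≡ 20
699^4 ≡ 20^2 = 400
699^8 ≡ 400^2 = 160000 ≡ 1329
699^16 ≡ 1329^2 = 1766241 ≡ 437
699^32 ≡ 437^2 = 190969 ≡ 878
699^64 ≡ 878^2 = 770884 ≡ 1094
699^128 ≡ 1094^2 = 1196836 ≡ 1305
699^256 ≡ 1305^2 = 1703025 ≡ 61
699^512 ≡ 61^2 = 3721 ≡ 579
699^1024 ≡ 579^2 = 335241 ≡ 618
1359 = 1024 + 256 + 64 + 8 + 4 + 2 + 1, so 699^1359 ≡ 618·61·1094·1329·400·20·699 ≡ 1351 (mod 1571)
139·1351 = 187789 ≡ 840 (mod 1571)
840 ≡ 840 (mod 1571); signature holds.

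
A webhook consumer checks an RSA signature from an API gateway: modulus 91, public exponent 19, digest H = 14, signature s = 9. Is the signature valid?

invalid

s^19 mod 91 = 9
The recovered value 9 does not match the digest 14.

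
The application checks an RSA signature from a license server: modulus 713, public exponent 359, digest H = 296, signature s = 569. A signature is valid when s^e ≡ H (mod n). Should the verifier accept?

accept

Squares mod 713: s^1≡569, s^2≡59, s^4≡629, s^8≡639, s^16≡485, s^32≡648, s^64≡660, s^128≡670, s^256≡423
359 = 256 + 64 + 32 + 4 + 2 + 1, so s^359 ≡ 423·660·648·629·59·569 ≡ 296 (mod 713)
296 = H, so the signature checks out.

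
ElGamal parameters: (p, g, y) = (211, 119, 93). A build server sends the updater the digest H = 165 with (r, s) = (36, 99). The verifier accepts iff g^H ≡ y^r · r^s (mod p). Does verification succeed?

Left side g^H mod p:
119^2 = 14161 ≡ 24
119^4 ≡ 24^2 = 576 ≡ 154
119^8 ≡ 154^2 = 23716 ≡ 84
119^16 ≡ 84^2 = 7056 ≡ 93
119^32 ≡ 93^2 = 8649 ≡ 209
119^64 ≡ 209^2 = 43681 ≡ 4
119^128 ≡ 4^2 = 16
165 = 128 + 32 + 4 + 1, so 119^165 ≡ 16·209·154·119 ≡ 148 (mod 211)
Right side y^r · r^s mod p:
93^2 = 8649 ≡ 209
93^4 ≡ 209^2 = 43681 ≡ 4
93^8 ≡ 4^2 = 16
93^16 ≡ 16^2 = 256 ≡ 45
93^32 ≡ 45^2 = 2025 ≡ 126
36 = 32 + 4, so 93^36 ≡ 126·4 ≡ 82 (mod 211)
36^2 = 1296 ≡ 30
36^4 ≡ 30^2 = 900 ≡ 56
36^8 ≡ 56^2 = 3136 ≡ 182
36^16 ≡ 182^2 = 33124 ≡ 208
36^32 ≡ 208^2 = 43264 ≡ 9
36^64 ≡ 9^2 = 81
99 = 64 + 32 + 2 + 1, so 36^99 ≡ 81·9·30·36 ≡ 79 (mod 211)
82·79 = 6478 ≡ 148 (mod 211)
148 ≡ 148 (mod 211), so the signature is genuine.

passes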